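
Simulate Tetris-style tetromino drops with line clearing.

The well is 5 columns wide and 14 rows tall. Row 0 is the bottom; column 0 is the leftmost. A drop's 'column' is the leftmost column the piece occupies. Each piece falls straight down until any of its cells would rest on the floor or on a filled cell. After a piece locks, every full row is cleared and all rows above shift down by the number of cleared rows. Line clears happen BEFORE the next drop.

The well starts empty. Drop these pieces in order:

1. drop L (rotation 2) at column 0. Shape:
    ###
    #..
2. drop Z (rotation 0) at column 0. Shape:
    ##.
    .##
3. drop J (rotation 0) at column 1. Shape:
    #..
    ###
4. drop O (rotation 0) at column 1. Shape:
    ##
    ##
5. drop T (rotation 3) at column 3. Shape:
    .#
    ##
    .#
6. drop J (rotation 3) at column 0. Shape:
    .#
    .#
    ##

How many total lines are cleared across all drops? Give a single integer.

Drop 1: L rot2 at col 0 lands with bottom-row=0; cleared 0 line(s) (total 0); column heights now [2 2 2 0 0], max=2
Drop 2: Z rot0 at col 0 lands with bottom-row=2; cleared 0 line(s) (total 0); column heights now [4 4 3 0 0], max=4
Drop 3: J rot0 at col 1 lands with bottom-row=4; cleared 0 line(s) (total 0); column heights now [4 6 5 5 0], max=6
Drop 4: O rot0 at col 1 lands with bottom-row=6; cleared 0 line(s) (total 0); column heights now [4 8 8 5 0], max=8
Drop 5: T rot3 at col 3 lands with bottom-row=4; cleared 0 line(s) (total 0); column heights now [4 8 8 6 7], max=8
Drop 6: J rot3 at col 0 lands with bottom-row=8; cleared 0 line(s) (total 0); column heights now [9 11 8 6 7], max=11

Answer: 0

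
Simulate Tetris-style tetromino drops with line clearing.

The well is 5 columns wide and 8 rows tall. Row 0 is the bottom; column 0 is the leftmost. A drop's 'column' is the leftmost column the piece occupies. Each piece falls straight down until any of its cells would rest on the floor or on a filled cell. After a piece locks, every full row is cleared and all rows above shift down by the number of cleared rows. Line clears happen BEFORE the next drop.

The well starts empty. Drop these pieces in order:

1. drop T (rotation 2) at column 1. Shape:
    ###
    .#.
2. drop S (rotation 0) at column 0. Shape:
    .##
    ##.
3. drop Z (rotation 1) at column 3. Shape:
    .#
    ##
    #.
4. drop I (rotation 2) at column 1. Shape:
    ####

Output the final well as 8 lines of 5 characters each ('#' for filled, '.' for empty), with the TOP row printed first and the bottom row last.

Answer: .....
.....
.####
....#
.####
##.#.
.###.
..#..

Derivation:
Drop 1: T rot2 at col 1 lands with bottom-row=0; cleared 0 line(s) (total 0); column heights now [0 2 2 2 0], max=2
Drop 2: S rot0 at col 0 lands with bottom-row=2; cleared 0 line(s) (total 0); column heights now [3 4 4 2 0], max=4
Drop 3: Z rot1 at col 3 lands with bottom-row=2; cleared 0 line(s) (total 0); column heights now [3 4 4 4 5], max=5
Drop 4: I rot2 at col 1 lands with bottom-row=5; cleared 0 line(s) (total 0); column heights now [3 6 6 6 6], max=6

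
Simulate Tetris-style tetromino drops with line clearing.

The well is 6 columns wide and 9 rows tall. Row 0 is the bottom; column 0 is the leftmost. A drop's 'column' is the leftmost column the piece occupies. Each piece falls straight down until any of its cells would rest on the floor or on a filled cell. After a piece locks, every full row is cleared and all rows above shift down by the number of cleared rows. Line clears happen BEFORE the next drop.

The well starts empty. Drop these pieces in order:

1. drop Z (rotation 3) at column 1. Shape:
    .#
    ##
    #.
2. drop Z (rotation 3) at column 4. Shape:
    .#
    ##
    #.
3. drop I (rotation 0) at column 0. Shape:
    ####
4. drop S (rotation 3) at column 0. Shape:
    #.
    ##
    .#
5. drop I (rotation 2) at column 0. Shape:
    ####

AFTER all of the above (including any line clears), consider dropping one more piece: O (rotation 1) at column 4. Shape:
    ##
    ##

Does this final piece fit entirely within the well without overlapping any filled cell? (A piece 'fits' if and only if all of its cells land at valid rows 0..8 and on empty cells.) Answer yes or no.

Drop 1: Z rot3 at col 1 lands with bottom-row=0; cleared 0 line(s) (total 0); column heights now [0 2 3 0 0 0], max=3
Drop 2: Z rot3 at col 4 lands with bottom-row=0; cleared 0 line(s) (total 0); column heights now [0 2 3 0 2 3], max=3
Drop 3: I rot0 at col 0 lands with bottom-row=3; cleared 0 line(s) (total 0); column heights now [4 4 4 4 2 3], max=4
Drop 4: S rot3 at col 0 lands with bottom-row=4; cleared 0 line(s) (total 0); column heights now [7 6 4 4 2 3], max=7
Drop 5: I rot2 at col 0 lands with bottom-row=7; cleared 0 line(s) (total 0); column heights now [8 8 8 8 2 3], max=8
Test piece O rot1 at col 4 (width 2): heights before test = [8 8 8 8 2 3]; fits = True

Answer: yes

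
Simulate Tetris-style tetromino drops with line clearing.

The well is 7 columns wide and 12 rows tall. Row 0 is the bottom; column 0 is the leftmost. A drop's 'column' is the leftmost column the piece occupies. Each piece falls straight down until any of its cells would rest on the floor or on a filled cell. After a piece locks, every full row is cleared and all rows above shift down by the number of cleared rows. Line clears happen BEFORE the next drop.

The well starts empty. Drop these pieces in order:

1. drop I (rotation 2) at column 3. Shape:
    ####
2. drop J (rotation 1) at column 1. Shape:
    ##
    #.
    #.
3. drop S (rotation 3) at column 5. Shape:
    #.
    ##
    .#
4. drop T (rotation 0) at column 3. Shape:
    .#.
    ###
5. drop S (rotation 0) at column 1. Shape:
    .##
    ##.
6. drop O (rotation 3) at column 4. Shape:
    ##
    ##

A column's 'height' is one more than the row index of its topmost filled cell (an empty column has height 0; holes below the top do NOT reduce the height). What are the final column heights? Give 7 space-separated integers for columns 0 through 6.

Answer: 0 5 6 6 8 8 3

Derivation:
Drop 1: I rot2 at col 3 lands with bottom-row=0; cleared 0 line(s) (total 0); column heights now [0 0 0 1 1 1 1], max=1
Drop 2: J rot1 at col 1 lands with bottom-row=0; cleared 0 line(s) (total 0); column heights now [0 3 3 1 1 1 1], max=3
Drop 3: S rot3 at col 5 lands with bottom-row=1; cleared 0 line(s) (total 0); column heights now [0 3 3 1 1 4 3], max=4
Drop 4: T rot0 at col 3 lands with bottom-row=4; cleared 0 line(s) (total 0); column heights now [0 3 3 5 6 5 3], max=6
Drop 5: S rot0 at col 1 lands with bottom-row=4; cleared 0 line(s) (total 0); column heights now [0 5 6 6 6 5 3], max=6
Drop 6: O rot3 at col 4 lands with bottom-row=6; cleared 0 line(s) (total 0); column heights now [0 5 6 6 8 8 3], max=8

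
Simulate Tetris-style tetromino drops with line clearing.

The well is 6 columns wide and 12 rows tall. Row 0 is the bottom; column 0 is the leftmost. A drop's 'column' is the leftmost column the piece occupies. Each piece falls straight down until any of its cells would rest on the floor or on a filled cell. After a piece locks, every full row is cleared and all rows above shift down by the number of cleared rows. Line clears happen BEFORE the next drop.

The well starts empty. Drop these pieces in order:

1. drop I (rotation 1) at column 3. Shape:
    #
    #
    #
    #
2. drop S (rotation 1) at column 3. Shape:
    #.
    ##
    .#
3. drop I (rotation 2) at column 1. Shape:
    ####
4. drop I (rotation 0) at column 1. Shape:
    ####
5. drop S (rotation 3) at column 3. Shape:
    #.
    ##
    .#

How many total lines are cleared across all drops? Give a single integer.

Drop 1: I rot1 at col 3 lands with bottom-row=0; cleared 0 line(s) (total 0); column heights now [0 0 0 4 0 0], max=4
Drop 2: S rot1 at col 3 lands with bottom-row=3; cleared 0 line(s) (total 0); column heights now [0 0 0 6 5 0], max=6
Drop 3: I rot2 at col 1 lands with bottom-row=6; cleared 0 line(s) (total 0); column heights now [0 7 7 7 7 0], max=7
Drop 4: I rot0 at col 1 lands with bottom-row=7; cleared 0 line(s) (total 0); column heights now [0 8 8 8 8 0], max=8
Drop 5: S rot3 at col 3 lands with bottom-row=8; cleared 0 line(s) (total 0); column heights now [0 8 8 11 10 0], max=11

Answer: 0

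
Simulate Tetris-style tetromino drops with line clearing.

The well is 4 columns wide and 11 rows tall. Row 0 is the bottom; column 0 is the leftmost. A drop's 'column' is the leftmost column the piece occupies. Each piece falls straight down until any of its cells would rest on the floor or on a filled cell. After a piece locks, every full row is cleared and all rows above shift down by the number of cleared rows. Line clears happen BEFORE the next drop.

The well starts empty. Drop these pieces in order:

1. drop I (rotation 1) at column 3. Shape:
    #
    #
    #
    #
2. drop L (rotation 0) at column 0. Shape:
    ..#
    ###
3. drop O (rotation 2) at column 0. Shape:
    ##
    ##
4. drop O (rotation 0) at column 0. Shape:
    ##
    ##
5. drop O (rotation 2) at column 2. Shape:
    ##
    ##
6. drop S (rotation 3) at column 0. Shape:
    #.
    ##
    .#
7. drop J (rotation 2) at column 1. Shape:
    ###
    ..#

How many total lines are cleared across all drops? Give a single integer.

Answer: 4

Derivation:
Drop 1: I rot1 at col 3 lands with bottom-row=0; cleared 0 line(s) (total 0); column heights now [0 0 0 4], max=4
Drop 2: L rot0 at col 0 lands with bottom-row=0; cleared 1 line(s) (total 1); column heights now [0 0 1 3], max=3
Drop 3: O rot2 at col 0 lands with bottom-row=0; cleared 1 line(s) (total 2); column heights now [1 1 0 2], max=2
Drop 4: O rot0 at col 0 lands with bottom-row=1; cleared 0 line(s) (total 2); column heights now [3 3 0 2], max=3
Drop 5: O rot2 at col 2 lands with bottom-row=2; cleared 1 line(s) (total 3); column heights now [2 2 3 3], max=3
Drop 6: S rot3 at col 0 lands with bottom-row=2; cleared 0 line(s) (total 3); column heights now [5 4 3 3], max=5
Drop 7: J rot2 at col 1 lands with bottom-row=3; cleared 1 line(s) (total 4); column heights now [4 4 3 4], max=4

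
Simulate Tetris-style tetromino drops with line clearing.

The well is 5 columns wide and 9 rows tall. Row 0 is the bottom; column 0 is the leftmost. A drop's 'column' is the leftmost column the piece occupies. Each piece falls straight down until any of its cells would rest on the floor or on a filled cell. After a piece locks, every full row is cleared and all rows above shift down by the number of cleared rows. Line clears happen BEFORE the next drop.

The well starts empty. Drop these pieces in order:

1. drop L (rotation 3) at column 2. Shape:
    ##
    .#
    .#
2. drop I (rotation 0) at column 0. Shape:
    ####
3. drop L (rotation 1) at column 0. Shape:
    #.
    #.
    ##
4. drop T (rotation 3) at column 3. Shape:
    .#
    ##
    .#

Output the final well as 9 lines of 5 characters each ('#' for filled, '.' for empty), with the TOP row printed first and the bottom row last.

Answer: .....
.....
.....
#....
#...#
##.##
..##.
...#.
...#.

Derivation:
Drop 1: L rot3 at col 2 lands with bottom-row=0; cleared 0 line(s) (total 0); column heights now [0 0 3 3 0], max=3
Drop 2: I rot0 at col 0 lands with bottom-row=3; cleared 0 line(s) (total 0); column heights now [4 4 4 4 0], max=4
Drop 3: L rot1 at col 0 lands with bottom-row=4; cleared 0 line(s) (total 0); column heights now [7 5 4 4 0], max=7
Drop 4: T rot3 at col 3 lands with bottom-row=3; cleared 1 line(s) (total 1); column heights now [6 4 3 4 5], max=6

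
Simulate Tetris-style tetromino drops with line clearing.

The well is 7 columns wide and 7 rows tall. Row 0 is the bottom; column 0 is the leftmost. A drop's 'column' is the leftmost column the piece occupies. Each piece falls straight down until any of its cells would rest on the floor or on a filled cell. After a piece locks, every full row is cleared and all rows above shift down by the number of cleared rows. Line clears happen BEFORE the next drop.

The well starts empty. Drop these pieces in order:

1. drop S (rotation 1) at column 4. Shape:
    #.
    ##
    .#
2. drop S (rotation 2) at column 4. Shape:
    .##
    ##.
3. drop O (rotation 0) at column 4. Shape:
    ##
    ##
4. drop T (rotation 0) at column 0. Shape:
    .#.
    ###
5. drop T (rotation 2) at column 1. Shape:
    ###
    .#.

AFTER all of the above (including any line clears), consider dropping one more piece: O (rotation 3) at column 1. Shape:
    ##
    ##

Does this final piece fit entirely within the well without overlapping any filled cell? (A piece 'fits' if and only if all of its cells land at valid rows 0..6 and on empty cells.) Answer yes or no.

Answer: yes

Derivation:
Drop 1: S rot1 at col 4 lands with bottom-row=0; cleared 0 line(s) (total 0); column heights now [0 0 0 0 3 2 0], max=3
Drop 2: S rot2 at col 4 lands with bottom-row=3; cleared 0 line(s) (total 0); column heights now [0 0 0 0 4 5 5], max=5
Drop 3: O rot0 at col 4 lands with bottom-row=5; cleared 0 line(s) (total 0); column heights now [0 0 0 0 7 7 5], max=7
Drop 4: T rot0 at col 0 lands with bottom-row=0; cleared 0 line(s) (total 0); column heights now [1 2 1 0 7 7 5], max=7
Drop 5: T rot2 at col 1 lands with bottom-row=1; cleared 0 line(s) (total 0); column heights now [1 3 3 3 7 7 5], max=7
Test piece O rot3 at col 1 (width 2): heights before test = [1 3 3 3 7 7 5]; fits = True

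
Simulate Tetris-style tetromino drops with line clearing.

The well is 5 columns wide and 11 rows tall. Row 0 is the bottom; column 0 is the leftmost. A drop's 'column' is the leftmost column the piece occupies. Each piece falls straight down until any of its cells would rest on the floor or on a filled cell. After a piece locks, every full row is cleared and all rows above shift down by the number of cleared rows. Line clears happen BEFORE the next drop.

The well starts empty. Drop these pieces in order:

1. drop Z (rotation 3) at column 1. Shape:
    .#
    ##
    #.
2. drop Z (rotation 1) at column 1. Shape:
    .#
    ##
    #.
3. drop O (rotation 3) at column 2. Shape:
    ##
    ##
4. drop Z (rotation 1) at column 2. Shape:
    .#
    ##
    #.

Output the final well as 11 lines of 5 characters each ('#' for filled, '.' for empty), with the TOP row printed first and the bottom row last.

Drop 1: Z rot3 at col 1 lands with bottom-row=0; cleared 0 line(s) (total 0); column heights now [0 2 3 0 0], max=3
Drop 2: Z rot1 at col 1 lands with bottom-row=2; cleared 0 line(s) (total 0); column heights now [0 4 5 0 0], max=5
Drop 3: O rot3 at col 2 lands with bottom-row=5; cleared 0 line(s) (total 0); column heights now [0 4 7 7 0], max=7
Drop 4: Z rot1 at col 2 lands with bottom-row=7; cleared 0 line(s) (total 0); column heights now [0 4 9 10 0], max=10

Answer: .....
...#.
..##.
..#..
..##.
..##.
..#..
.##..
.##..
.##..
.#...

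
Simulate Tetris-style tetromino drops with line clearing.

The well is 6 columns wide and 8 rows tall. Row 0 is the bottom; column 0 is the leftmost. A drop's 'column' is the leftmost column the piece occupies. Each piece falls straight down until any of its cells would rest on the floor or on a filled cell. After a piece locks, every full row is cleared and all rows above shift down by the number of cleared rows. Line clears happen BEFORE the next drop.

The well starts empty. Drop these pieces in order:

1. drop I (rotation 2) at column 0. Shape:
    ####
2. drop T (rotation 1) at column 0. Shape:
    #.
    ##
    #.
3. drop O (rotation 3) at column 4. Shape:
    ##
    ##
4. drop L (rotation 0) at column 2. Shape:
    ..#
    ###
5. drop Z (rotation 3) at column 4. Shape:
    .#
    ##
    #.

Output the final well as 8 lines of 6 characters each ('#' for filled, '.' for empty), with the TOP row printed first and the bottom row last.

Drop 1: I rot2 at col 0 lands with bottom-row=0; cleared 0 line(s) (total 0); column heights now [1 1 1 1 0 0], max=1
Drop 2: T rot1 at col 0 lands with bottom-row=1; cleared 0 line(s) (total 0); column heights now [4 3 1 1 0 0], max=4
Drop 3: O rot3 at col 4 lands with bottom-row=0; cleared 1 line(s) (total 1); column heights now [3 2 0 0 1 1], max=3
Drop 4: L rot0 at col 2 lands with bottom-row=1; cleared 0 line(s) (total 1); column heights now [3 2 2 2 3 1], max=3
Drop 5: Z rot3 at col 4 lands with bottom-row=3; cleared 0 line(s) (total 1); column heights now [3 2 2 2 5 6], max=6

Answer: ......
......
.....#
....##
....#.
#...#.
#####.
#...##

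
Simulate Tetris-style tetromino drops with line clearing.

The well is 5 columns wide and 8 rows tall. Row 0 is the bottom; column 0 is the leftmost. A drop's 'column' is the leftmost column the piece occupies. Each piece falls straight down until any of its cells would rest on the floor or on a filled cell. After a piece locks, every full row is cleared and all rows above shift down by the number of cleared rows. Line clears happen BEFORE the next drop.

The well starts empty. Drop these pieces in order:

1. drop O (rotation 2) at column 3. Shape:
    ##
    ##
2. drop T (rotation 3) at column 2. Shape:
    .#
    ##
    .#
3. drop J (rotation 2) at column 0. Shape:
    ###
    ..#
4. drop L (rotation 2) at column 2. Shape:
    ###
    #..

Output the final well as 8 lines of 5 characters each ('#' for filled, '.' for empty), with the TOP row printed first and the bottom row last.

Drop 1: O rot2 at col 3 lands with bottom-row=0; cleared 0 line(s) (total 0); column heights now [0 0 0 2 2], max=2
Drop 2: T rot3 at col 2 lands with bottom-row=2; cleared 0 line(s) (total 0); column heights now [0 0 4 5 2], max=5
Drop 3: J rot2 at col 0 lands with bottom-row=4; cleared 0 line(s) (total 0); column heights now [6 6 6 5 2], max=6
Drop 4: L rot2 at col 2 lands with bottom-row=6; cleared 0 line(s) (total 0); column heights now [6 6 8 8 8], max=8

Answer: ..###
..#..
###..
..##.
..##.
...#.
...##
...##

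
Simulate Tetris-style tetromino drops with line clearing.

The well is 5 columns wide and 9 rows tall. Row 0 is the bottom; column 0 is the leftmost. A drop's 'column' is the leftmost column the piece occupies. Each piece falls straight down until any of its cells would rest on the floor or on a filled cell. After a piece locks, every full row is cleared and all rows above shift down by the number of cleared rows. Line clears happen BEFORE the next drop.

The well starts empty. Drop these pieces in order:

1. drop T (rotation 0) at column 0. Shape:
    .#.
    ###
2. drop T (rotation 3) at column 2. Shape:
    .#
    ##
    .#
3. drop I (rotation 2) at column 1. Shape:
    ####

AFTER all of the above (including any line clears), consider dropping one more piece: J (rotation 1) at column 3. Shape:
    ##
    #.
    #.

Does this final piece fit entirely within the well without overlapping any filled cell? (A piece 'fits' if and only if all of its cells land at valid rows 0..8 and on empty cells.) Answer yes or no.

Drop 1: T rot0 at col 0 lands with bottom-row=0; cleared 0 line(s) (total 0); column heights now [1 2 1 0 0], max=2
Drop 2: T rot3 at col 2 lands with bottom-row=0; cleared 0 line(s) (total 0); column heights now [1 2 2 3 0], max=3
Drop 3: I rot2 at col 1 lands with bottom-row=3; cleared 0 line(s) (total 0); column heights now [1 4 4 4 4], max=4
Test piece J rot1 at col 3 (width 2): heights before test = [1 4 4 4 4]; fits = True

Answer: yes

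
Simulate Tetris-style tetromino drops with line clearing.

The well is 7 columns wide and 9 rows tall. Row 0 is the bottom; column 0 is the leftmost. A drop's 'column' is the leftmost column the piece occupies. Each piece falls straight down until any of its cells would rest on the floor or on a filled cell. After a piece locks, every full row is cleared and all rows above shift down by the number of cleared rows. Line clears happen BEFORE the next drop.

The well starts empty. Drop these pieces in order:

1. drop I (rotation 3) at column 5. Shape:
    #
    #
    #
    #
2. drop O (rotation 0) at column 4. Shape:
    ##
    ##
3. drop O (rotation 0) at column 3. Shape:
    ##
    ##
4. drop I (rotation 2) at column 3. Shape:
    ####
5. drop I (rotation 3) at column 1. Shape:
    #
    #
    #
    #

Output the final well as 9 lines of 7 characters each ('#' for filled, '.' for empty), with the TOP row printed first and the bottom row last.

Drop 1: I rot3 at col 5 lands with bottom-row=0; cleared 0 line(s) (total 0); column heights now [0 0 0 0 0 4 0], max=4
Drop 2: O rot0 at col 4 lands with bottom-row=4; cleared 0 line(s) (total 0); column heights now [0 0 0 0 6 6 0], max=6
Drop 3: O rot0 at col 3 lands with bottom-row=6; cleared 0 line(s) (total 0); column heights now [0 0 0 8 8 6 0], max=8
Drop 4: I rot2 at col 3 lands with bottom-row=8; cleared 0 line(s) (total 0); column heights now [0 0 0 9 9 9 9], max=9
Drop 5: I rot3 at col 1 lands with bottom-row=0; cleared 0 line(s) (total 0); column heights now [0 4 0 9 9 9 9], max=9

Answer: ...####
...##..
...##..
....##.
....##.
.#...#.
.#...#.
.#...#.
.#...#.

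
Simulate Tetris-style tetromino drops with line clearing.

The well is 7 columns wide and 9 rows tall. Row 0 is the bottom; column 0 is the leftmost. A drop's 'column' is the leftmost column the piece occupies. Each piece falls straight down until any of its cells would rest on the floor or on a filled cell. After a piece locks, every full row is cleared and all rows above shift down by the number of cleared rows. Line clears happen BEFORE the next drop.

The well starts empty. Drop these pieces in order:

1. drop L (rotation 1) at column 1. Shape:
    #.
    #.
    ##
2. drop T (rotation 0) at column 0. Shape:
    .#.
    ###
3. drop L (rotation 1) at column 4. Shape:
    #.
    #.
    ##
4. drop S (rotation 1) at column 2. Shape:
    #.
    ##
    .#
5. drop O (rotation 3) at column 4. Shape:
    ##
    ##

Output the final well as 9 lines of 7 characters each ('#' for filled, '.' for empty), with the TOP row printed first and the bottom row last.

Drop 1: L rot1 at col 1 lands with bottom-row=0; cleared 0 line(s) (total 0); column heights now [0 3 1 0 0 0 0], max=3
Drop 2: T rot0 at col 0 lands with bottom-row=3; cleared 0 line(s) (total 0); column heights now [4 5 4 0 0 0 0], max=5
Drop 3: L rot1 at col 4 lands with bottom-row=0; cleared 0 line(s) (total 0); column heights now [4 5 4 0 3 1 0], max=5
Drop 4: S rot1 at col 2 lands with bottom-row=3; cleared 0 line(s) (total 0); column heights now [4 5 6 5 3 1 0], max=6
Drop 5: O rot3 at col 4 lands with bottom-row=3; cleared 0 line(s) (total 0); column heights now [4 5 6 5 5 5 0], max=6

Answer: .......
.......
.......
..#....
.#####.
######.
.#..#..
.#..#..
.##.##.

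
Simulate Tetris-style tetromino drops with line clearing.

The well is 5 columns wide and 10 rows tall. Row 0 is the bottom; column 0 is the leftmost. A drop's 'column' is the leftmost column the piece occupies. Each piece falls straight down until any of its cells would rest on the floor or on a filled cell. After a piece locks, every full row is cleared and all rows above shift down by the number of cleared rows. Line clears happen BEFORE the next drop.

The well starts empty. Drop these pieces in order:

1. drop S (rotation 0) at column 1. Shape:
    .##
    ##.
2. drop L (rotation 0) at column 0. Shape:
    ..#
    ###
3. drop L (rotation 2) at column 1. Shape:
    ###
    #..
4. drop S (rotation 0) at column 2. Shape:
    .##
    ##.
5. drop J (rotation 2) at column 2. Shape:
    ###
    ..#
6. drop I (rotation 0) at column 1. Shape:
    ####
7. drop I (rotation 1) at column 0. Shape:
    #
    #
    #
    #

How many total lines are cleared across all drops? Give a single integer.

Drop 1: S rot0 at col 1 lands with bottom-row=0; cleared 0 line(s) (total 0); column heights now [0 1 2 2 0], max=2
Drop 2: L rot0 at col 0 lands with bottom-row=2; cleared 0 line(s) (total 0); column heights now [3 3 4 2 0], max=4
Drop 3: L rot2 at col 1 lands with bottom-row=3; cleared 0 line(s) (total 0); column heights now [3 5 5 5 0], max=5
Drop 4: S rot0 at col 2 lands with bottom-row=5; cleared 0 line(s) (total 0); column heights now [3 5 6 7 7], max=7
Drop 5: J rot2 at col 2 lands with bottom-row=7; cleared 0 line(s) (total 0); column heights now [3 5 9 9 9], max=9
Drop 6: I rot0 at col 1 lands with bottom-row=9; cleared 0 line(s) (total 0); column heights now [3 10 10 10 10], max=10
Drop 7: I rot1 at col 0 lands with bottom-row=3; cleared 0 line(s) (total 0); column heights now [7 10 10 10 10], max=10

Answer: 0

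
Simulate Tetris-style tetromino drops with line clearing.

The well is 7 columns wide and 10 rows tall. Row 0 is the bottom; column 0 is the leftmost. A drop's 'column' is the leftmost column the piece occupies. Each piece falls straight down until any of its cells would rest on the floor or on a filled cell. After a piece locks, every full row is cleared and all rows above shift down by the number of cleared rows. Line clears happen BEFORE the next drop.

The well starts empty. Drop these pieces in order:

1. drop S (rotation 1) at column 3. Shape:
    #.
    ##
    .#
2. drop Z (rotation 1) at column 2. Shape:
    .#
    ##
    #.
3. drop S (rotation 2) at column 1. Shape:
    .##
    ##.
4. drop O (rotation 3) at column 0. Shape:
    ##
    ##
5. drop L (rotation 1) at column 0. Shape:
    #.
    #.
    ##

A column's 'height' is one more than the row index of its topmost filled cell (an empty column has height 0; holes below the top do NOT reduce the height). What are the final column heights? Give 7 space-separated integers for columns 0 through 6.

Drop 1: S rot1 at col 3 lands with bottom-row=0; cleared 0 line(s) (total 0); column heights now [0 0 0 3 2 0 0], max=3
Drop 2: Z rot1 at col 2 lands with bottom-row=2; cleared 0 line(s) (total 0); column heights now [0 0 4 5 2 0 0], max=5
Drop 3: S rot2 at col 1 lands with bottom-row=4; cleared 0 line(s) (total 0); column heights now [0 5 6 6 2 0 0], max=6
Drop 4: O rot3 at col 0 lands with bottom-row=5; cleared 0 line(s) (total 0); column heights now [7 7 6 6 2 0 0], max=7
Drop 5: L rot1 at col 0 lands with bottom-row=7; cleared 0 line(s) (total 0); column heights now [10 8 6 6 2 0 0], max=10

Answer: 10 8 6 6 2 0 0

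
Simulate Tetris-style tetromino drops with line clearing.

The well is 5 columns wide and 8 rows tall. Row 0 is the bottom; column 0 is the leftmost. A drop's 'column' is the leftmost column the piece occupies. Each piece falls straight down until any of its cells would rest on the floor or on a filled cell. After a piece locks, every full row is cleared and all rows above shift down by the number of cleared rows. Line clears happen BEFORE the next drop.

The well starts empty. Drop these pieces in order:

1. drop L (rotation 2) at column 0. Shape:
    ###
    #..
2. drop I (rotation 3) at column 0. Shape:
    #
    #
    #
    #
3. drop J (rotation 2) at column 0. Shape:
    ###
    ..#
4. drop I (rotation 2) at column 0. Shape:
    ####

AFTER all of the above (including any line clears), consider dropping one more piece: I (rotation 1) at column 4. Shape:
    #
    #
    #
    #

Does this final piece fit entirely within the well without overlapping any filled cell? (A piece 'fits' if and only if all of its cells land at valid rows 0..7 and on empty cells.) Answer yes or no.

Answer: yes

Derivation:
Drop 1: L rot2 at col 0 lands with bottom-row=0; cleared 0 line(s) (total 0); column heights now [2 2 2 0 0], max=2
Drop 2: I rot3 at col 0 lands with bottom-row=2; cleared 0 line(s) (total 0); column heights now [6 2 2 0 0], max=6
Drop 3: J rot2 at col 0 lands with bottom-row=5; cleared 0 line(s) (total 0); column heights now [7 7 7 0 0], max=7
Drop 4: I rot2 at col 0 lands with bottom-row=7; cleared 0 line(s) (total 0); column heights now [8 8 8 8 0], max=8
Test piece I rot1 at col 4 (width 1): heights before test = [8 8 8 8 0]; fits = True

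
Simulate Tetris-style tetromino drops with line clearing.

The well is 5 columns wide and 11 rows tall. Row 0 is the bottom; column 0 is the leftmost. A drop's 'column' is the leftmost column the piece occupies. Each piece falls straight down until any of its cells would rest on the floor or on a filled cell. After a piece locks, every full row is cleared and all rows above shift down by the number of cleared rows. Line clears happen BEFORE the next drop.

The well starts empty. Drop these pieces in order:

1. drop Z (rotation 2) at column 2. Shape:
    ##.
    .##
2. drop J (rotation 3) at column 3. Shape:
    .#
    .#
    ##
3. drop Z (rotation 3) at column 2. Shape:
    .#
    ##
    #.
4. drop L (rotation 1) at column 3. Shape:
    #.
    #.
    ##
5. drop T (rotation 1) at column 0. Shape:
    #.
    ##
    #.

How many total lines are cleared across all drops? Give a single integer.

Answer: 0

Derivation:
Drop 1: Z rot2 at col 2 lands with bottom-row=0; cleared 0 line(s) (total 0); column heights now [0 0 2 2 1], max=2
Drop 2: J rot3 at col 3 lands with bottom-row=2; cleared 0 line(s) (total 0); column heights now [0 0 2 3 5], max=5
Drop 3: Z rot3 at col 2 lands with bottom-row=2; cleared 0 line(s) (total 0); column heights now [0 0 4 5 5], max=5
Drop 4: L rot1 at col 3 lands with bottom-row=5; cleared 0 line(s) (total 0); column heights now [0 0 4 8 6], max=8
Drop 5: T rot1 at col 0 lands with bottom-row=0; cleared 0 line(s) (total 0); column heights now [3 2 4 8 6], max=8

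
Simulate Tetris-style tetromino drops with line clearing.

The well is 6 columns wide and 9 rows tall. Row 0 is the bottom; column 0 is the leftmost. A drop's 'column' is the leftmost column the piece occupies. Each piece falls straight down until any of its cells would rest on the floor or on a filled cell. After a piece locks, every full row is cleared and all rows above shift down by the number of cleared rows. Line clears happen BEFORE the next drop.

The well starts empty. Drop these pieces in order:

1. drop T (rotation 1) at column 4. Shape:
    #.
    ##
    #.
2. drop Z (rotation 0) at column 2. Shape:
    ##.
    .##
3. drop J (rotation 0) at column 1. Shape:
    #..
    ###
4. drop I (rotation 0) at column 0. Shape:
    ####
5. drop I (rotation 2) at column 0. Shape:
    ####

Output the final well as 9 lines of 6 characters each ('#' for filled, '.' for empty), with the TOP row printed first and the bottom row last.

Answer: ####..
####..
.#....
.###..
..##..
...##.
....#.
....##
....#.

Derivation:
Drop 1: T rot1 at col 4 lands with bottom-row=0; cleared 0 line(s) (total 0); column heights now [0 0 0 0 3 2], max=3
Drop 2: Z rot0 at col 2 lands with bottom-row=3; cleared 0 line(s) (total 0); column heights now [0 0 5 5 4 2], max=5
Drop 3: J rot0 at col 1 lands with bottom-row=5; cleared 0 line(s) (total 0); column heights now [0 7 6 6 4 2], max=7
Drop 4: I rot0 at col 0 lands with bottom-row=7; cleared 0 line(s) (total 0); column heights now [8 8 8 8 4 2], max=8
Drop 5: I rot2 at col 0 lands with bottom-row=8; cleared 0 line(s) (total 0); column heights now [9 9 9 9 4 2], max=9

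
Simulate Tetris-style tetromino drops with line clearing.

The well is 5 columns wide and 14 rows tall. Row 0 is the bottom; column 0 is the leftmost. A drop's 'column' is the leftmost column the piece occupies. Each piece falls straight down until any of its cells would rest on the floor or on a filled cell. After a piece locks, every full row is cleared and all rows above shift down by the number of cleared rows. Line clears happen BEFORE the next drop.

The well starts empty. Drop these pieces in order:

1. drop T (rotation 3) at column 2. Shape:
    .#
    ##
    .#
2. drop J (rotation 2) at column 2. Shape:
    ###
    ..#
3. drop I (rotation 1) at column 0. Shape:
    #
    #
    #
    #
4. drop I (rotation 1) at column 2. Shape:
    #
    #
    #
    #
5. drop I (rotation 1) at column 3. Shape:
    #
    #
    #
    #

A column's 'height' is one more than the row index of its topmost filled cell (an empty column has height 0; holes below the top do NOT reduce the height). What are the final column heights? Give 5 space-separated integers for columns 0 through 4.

Drop 1: T rot3 at col 2 lands with bottom-row=0; cleared 0 line(s) (total 0); column heights now [0 0 2 3 0], max=3
Drop 2: J rot2 at col 2 lands with bottom-row=2; cleared 0 line(s) (total 0); column heights now [0 0 4 4 4], max=4
Drop 3: I rot1 at col 0 lands with bottom-row=0; cleared 0 line(s) (total 0); column heights now [4 0 4 4 4], max=4
Drop 4: I rot1 at col 2 lands with bottom-row=4; cleared 0 line(s) (total 0); column heights now [4 0 8 4 4], max=8
Drop 5: I rot1 at col 3 lands with bottom-row=4; cleared 0 line(s) (total 0); column heights now [4 0 8 8 4], max=8

Answer: 4 0 8 8 4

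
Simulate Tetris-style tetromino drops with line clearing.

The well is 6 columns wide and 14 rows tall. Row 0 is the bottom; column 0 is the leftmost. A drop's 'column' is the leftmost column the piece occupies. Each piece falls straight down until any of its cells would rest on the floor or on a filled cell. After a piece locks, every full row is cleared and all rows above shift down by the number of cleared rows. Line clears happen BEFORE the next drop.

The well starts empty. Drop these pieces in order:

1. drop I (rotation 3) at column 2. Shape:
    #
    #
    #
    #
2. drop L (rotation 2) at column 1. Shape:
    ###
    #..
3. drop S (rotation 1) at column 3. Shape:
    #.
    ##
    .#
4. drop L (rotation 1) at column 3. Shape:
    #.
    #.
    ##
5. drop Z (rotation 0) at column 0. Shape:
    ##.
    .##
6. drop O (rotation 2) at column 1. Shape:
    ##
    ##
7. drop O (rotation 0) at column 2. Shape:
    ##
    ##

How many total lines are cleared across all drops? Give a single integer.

Answer: 0

Derivation:
Drop 1: I rot3 at col 2 lands with bottom-row=0; cleared 0 line(s) (total 0); column heights now [0 0 4 0 0 0], max=4
Drop 2: L rot2 at col 1 lands with bottom-row=3; cleared 0 line(s) (total 0); column heights now [0 5 5 5 0 0], max=5
Drop 3: S rot1 at col 3 lands with bottom-row=4; cleared 0 line(s) (total 0); column heights now [0 5 5 7 6 0], max=7
Drop 4: L rot1 at col 3 lands with bottom-row=7; cleared 0 line(s) (total 0); column heights now [0 5 5 10 8 0], max=10
Drop 5: Z rot0 at col 0 lands with bottom-row=5; cleared 0 line(s) (total 0); column heights now [7 7 6 10 8 0], max=10
Drop 6: O rot2 at col 1 lands with bottom-row=7; cleared 0 line(s) (total 0); column heights now [7 9 9 10 8 0], max=10
Drop 7: O rot0 at col 2 lands with bottom-row=10; cleared 0 line(s) (total 0); column heights now [7 9 12 12 8 0], max=12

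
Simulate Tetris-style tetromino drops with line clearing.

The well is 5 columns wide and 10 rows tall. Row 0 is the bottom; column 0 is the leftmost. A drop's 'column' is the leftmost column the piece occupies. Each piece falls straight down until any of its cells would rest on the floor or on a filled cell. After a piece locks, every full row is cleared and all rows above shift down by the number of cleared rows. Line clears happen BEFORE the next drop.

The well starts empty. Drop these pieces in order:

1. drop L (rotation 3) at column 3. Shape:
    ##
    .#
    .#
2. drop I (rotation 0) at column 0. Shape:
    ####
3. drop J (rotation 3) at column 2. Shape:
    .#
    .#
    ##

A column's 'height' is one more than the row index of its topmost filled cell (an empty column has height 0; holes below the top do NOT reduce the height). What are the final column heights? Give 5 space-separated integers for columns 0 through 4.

Drop 1: L rot3 at col 3 lands with bottom-row=0; cleared 0 line(s) (total 0); column heights now [0 0 0 3 3], max=3
Drop 2: I rot0 at col 0 lands with bottom-row=3; cleared 0 line(s) (total 0); column heights now [4 4 4 4 3], max=4
Drop 3: J rot3 at col 2 lands with bottom-row=4; cleared 0 line(s) (total 0); column heights now [4 4 5 7 3], max=7

Answer: 4 4 5 7 3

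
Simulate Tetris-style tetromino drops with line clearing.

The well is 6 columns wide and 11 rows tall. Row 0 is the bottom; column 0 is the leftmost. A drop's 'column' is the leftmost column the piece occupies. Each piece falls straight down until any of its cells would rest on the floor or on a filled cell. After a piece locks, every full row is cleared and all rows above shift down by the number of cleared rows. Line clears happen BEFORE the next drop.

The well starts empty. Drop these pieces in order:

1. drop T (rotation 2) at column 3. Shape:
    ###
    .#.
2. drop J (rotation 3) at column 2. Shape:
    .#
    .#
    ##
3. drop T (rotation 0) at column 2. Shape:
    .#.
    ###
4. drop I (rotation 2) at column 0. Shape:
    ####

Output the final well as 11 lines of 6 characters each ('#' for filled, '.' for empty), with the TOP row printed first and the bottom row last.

Answer: ......
......
......
####..
...#..
..###.
...#..
...#..
..##..
...###
....#.

Derivation:
Drop 1: T rot2 at col 3 lands with bottom-row=0; cleared 0 line(s) (total 0); column heights now [0 0 0 2 2 2], max=2
Drop 2: J rot3 at col 2 lands with bottom-row=2; cleared 0 line(s) (total 0); column heights now [0 0 3 5 2 2], max=5
Drop 3: T rot0 at col 2 lands with bottom-row=5; cleared 0 line(s) (total 0); column heights now [0 0 6 7 6 2], max=7
Drop 4: I rot2 at col 0 lands with bottom-row=7; cleared 0 line(s) (total 0); column heights now [8 8 8 8 6 2], max=8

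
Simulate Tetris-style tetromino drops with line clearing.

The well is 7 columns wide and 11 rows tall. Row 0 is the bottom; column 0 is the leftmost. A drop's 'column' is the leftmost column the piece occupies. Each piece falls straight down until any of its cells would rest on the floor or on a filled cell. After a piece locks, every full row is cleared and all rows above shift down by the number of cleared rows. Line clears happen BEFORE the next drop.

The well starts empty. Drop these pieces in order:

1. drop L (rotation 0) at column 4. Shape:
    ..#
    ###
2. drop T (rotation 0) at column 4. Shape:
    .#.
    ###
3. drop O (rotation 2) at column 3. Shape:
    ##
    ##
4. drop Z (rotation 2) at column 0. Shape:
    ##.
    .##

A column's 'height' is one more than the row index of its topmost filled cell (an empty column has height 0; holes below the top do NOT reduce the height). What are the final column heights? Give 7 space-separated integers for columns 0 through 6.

Answer: 2 2 1 5 5 4 3

Derivation:
Drop 1: L rot0 at col 4 lands with bottom-row=0; cleared 0 line(s) (total 0); column heights now [0 0 0 0 1 1 2], max=2
Drop 2: T rot0 at col 4 lands with bottom-row=2; cleared 0 line(s) (total 0); column heights now [0 0 0 0 3 4 3], max=4
Drop 3: O rot2 at col 3 lands with bottom-row=3; cleared 0 line(s) (total 0); column heights now [0 0 0 5 5 4 3], max=5
Drop 4: Z rot2 at col 0 lands with bottom-row=0; cleared 0 line(s) (total 0); column heights now [2 2 1 5 5 4 3], max=5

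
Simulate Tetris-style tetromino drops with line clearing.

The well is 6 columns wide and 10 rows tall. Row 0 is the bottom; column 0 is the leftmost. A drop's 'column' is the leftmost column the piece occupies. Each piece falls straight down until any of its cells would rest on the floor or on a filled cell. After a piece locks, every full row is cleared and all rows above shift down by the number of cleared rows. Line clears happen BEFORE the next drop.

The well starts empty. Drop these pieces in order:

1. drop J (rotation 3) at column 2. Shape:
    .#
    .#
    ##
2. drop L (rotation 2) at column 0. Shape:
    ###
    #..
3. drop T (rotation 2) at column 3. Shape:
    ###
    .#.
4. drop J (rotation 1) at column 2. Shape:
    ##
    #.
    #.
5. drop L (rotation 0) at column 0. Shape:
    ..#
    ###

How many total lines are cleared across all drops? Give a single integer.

Drop 1: J rot3 at col 2 lands with bottom-row=0; cleared 0 line(s) (total 0); column heights now [0 0 1 3 0 0], max=3
Drop 2: L rot2 at col 0 lands with bottom-row=0; cleared 0 line(s) (total 0); column heights now [2 2 2 3 0 0], max=3
Drop 3: T rot2 at col 3 lands with bottom-row=2; cleared 0 line(s) (total 0); column heights now [2 2 2 4 4 4], max=4
Drop 4: J rot1 at col 2 lands with bottom-row=2; cleared 0 line(s) (total 0); column heights now [2 2 5 5 4 4], max=5
Drop 5: L rot0 at col 0 lands with bottom-row=5; cleared 0 line(s) (total 0); column heights now [6 6 7 5 4 4], max=7

Answer: 0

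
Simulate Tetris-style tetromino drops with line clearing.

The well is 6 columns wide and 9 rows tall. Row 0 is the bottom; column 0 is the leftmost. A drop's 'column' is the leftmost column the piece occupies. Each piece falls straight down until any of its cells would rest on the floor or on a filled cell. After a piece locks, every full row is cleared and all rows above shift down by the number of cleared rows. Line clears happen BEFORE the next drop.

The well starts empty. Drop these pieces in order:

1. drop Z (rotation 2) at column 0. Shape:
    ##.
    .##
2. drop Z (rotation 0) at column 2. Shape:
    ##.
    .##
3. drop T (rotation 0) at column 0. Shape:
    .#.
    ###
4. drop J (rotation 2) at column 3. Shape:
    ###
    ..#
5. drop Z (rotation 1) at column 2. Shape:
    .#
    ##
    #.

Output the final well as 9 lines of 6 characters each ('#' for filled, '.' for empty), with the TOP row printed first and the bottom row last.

Answer: ......
......
......
......
...#..
..##..
.##...
####.#
.####.

Derivation:
Drop 1: Z rot2 at col 0 lands with bottom-row=0; cleared 0 line(s) (total 0); column heights now [2 2 1 0 0 0], max=2
Drop 2: Z rot0 at col 2 lands with bottom-row=0; cleared 0 line(s) (total 0); column heights now [2 2 2 2 1 0], max=2
Drop 3: T rot0 at col 0 lands with bottom-row=2; cleared 0 line(s) (total 0); column heights now [3 4 3 2 1 0], max=4
Drop 4: J rot2 at col 3 lands with bottom-row=1; cleared 1 line(s) (total 1); column heights now [2 3 2 2 1 2], max=3
Drop 5: Z rot1 at col 2 lands with bottom-row=2; cleared 0 line(s) (total 1); column heights now [2 3 4 5 1 2], max=5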